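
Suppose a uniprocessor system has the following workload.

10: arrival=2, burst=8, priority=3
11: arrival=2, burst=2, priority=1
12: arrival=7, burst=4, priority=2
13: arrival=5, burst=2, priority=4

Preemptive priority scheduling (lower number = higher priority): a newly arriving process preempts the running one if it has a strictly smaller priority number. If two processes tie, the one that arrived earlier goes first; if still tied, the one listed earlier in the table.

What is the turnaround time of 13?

13

Schedule: | idle 0-2 | 11 2-4 | 10 4-7 | 12 7-11 | 10 11-16 | 13 16-18 |
Completion: 10=16  11=4  12=11  13=18
Turnaround (C−A): 10=14  11=2  12=4  13=13
Turnaround(13) = completion − arrival = 18 − 5 = 13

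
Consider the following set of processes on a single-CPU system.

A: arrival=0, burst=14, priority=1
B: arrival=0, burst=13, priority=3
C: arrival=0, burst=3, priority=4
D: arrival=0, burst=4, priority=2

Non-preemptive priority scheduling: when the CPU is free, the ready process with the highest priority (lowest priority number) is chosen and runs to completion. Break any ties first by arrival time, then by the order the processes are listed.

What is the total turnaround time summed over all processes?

97

Gantt: | A 0-14 | D 14-18 | B 18-31 | C 31-34 |
Completion: A=14  B=31  C=34  D=18
Turnaround = completion − arrival: A=14, B=31, C=34, D=18
Total turnaround = 14 + 31 + 34 + 18 = 97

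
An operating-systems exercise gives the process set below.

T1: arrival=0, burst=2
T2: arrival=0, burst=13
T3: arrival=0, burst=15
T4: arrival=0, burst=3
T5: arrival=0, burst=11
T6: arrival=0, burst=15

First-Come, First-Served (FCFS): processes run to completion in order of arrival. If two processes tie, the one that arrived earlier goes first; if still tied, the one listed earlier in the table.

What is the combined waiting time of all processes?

124

Timeline: | T1 0-2 | T2 2-15 | T3 15-30 | T4 30-33 | T5 33-44 | T6 44-59 |
Completion: T1=2  T2=15  T3=30  T4=33  T5=44  T6=59
Waiting = turnaround − burst: T1=0, T2=2, T3=15, T4=30, T5=33, T6=44
Total waiting = 0 + 2 + 15 + 30 + 33 + 44 = 124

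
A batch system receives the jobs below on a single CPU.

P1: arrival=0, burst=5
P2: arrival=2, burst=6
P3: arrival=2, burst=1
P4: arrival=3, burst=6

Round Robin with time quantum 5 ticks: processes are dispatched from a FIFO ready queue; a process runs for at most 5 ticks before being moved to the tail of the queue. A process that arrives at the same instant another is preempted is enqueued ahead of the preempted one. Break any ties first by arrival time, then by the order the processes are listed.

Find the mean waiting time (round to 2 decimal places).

6.50

Schedule: | P1 0-5 | P2 5-10 | P3 10-11 | P4 11-16 | P2 16-17 | P4 17-18 |
Completion: P1=5  P2=17  P3=11  P4=18
Turnaround (C−A): P1=5  P2=15  P3=9  P4=15
Waiting times: P1=0, P2=9, P3=8, P4=9
Average waiting = (0+9+8+9) / 4 = 26/4 = 6.50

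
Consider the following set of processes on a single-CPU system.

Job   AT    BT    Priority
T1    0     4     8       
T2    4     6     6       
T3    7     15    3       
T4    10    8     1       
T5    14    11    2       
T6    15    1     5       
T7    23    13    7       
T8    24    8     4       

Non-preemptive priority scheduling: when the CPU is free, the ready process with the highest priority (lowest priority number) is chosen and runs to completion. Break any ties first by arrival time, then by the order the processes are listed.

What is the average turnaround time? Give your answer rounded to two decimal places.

22.38

Gantt: | T1 0-4 | T2 4-10 | T4 10-18 | T5 18-29 | T3 29-44 | T8 44-52 | T6 52-53 | T7 53-66 |
Completion: T1=4  T2=10  T3=44  T4=18  T5=29  T6=53  T7=66  T8=52
Turnaround (C−A): T1=4  T2=6  T3=37  T4=8  T5=15  T6=38  T7=43  T8=28
Turnaround times: T1=4, T2=6, T3=37, T4=8, T5=15, T6=38, T7=43, T8=28
Average turnaround = (4+6+37+8+15+38+43+28) / 8 = 179/8 = 22.38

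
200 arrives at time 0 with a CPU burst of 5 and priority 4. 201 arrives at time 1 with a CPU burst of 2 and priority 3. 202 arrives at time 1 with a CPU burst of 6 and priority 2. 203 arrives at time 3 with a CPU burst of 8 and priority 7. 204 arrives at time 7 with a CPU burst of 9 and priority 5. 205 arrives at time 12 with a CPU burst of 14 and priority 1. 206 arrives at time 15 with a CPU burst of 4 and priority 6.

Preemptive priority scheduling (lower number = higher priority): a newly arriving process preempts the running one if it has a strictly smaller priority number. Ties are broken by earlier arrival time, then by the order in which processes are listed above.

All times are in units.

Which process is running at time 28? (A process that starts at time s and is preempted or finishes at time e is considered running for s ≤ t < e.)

Schedule: | 200 0-1 | 202 1-7 | 201 7-9 | 200 9-12 | 205 12-26 | 200 26-27 | 204 27-36 | 206 36-40 | 203 40-48 |
Completion: 200=27  201=9  202=7  203=48  204=36  205=26  206=40
Turnaround (C−A): 200=27  201=8  202=6  203=45  204=29  205=14  206=25

204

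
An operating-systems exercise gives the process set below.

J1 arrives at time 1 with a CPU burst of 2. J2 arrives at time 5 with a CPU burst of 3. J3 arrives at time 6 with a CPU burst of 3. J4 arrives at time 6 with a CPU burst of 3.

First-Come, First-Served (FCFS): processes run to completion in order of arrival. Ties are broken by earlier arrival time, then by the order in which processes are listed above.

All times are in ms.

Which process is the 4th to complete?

J4

Schedule: | idle 0-1 | J1 1-3 | idle 3-5 | J2 5-8 | J3 8-11 | J4 11-14 |
Completion: J1=3  J2=8  J3=11  J4=14
Turnaround (C−A): J1=2  J2=3  J3=5  J4=8
Finish order: J1 → J2 → J3 → J4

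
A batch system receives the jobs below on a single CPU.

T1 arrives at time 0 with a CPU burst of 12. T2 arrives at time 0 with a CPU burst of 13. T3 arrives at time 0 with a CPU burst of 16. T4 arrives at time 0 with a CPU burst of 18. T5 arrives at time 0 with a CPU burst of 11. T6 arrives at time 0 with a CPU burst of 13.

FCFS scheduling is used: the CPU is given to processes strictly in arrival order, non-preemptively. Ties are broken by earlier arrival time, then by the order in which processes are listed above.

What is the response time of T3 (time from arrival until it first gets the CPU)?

Timeline: | T1 0-12 | T2 12-25 | T3 25-41 | T4 41-59 | T5 59-70 | T6 70-83 |
Completion: T1=12  T2=25  T3=41  T4=59  T5=70  T6=83
Turnaround (C−A): T1=12  T2=25  T3=41  T4=59  T5=70  T6=83
Response(T3) = first start − arrival = 25 − 0 = 25

25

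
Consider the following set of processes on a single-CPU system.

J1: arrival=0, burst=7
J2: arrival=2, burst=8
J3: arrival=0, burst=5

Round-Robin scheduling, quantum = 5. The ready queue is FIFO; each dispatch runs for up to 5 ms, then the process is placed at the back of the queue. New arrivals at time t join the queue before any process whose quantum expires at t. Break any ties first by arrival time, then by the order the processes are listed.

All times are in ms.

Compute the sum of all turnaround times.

45

Gantt: | J1 0-5 | J3 5-10 | J2 10-15 | J1 15-17 | J2 17-20 |
Completion: J1=17  J2=20  J3=10
Turnaround (C−A): J1=17  J2=18  J3=10
Turnaround = completion − arrival: J1=17, J2=18, J3=10
Total turnaround = 17 + 18 + 10 = 45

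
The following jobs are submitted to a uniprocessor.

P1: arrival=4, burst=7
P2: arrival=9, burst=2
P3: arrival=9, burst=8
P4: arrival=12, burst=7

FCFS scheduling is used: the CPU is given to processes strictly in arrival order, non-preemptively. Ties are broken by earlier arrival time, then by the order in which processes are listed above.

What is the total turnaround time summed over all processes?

Schedule: | idle 0-4 | P1 4-11 | P2 11-13 | P3 13-21 | P4 21-28 |
Completion: P1=11  P2=13  P3=21  P4=28
Turnaround (C−A): P1=7  P2=4  P3=12  P4=16
Turnaround = completion − arrival: P1=7, P2=4, P3=12, P4=16
Total turnaround = 7 + 4 + 12 + 16 = 39

39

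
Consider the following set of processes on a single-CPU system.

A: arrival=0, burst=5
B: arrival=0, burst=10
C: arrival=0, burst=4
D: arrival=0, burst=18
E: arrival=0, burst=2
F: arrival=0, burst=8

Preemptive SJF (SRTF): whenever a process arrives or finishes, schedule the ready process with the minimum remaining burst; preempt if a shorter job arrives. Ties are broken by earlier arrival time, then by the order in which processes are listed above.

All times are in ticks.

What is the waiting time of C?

Schedule: | E 0-2 | C 2-6 | A 6-11 | F 11-19 | B 19-29 | D 29-47 |
Completion: A=11  B=29  C=6  D=47  E=2  F=19
Turnaround (C−A): A=11  B=29  C=6  D=47  E=2  F=19
Waiting(C) = turnaround − burst = 6 − 4 = 2

2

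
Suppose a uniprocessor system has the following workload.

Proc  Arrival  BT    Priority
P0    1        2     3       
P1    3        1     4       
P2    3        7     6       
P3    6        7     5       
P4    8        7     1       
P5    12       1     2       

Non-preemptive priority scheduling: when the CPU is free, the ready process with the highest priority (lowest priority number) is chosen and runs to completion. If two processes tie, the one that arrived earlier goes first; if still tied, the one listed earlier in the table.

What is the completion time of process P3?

26

Gantt: | idle 0-1 | P0 1-3 | P1 3-4 | P2 4-11 | P4 11-18 | P5 18-19 | P3 19-26 |
Completion: P0=3  P1=4  P2=11  P3=26  P4=18  P5=19
Turnaround (C−A): P0=2  P1=1  P2=8  P3=20  P4=10  P5=7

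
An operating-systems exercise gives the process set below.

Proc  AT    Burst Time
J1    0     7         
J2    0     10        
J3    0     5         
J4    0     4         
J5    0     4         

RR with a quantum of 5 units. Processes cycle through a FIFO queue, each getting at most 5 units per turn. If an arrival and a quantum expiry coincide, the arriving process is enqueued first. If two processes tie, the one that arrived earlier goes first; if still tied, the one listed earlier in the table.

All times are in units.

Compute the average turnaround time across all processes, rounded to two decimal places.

22.40

Gantt: | J1 0-5 | J2 5-10 | J3 10-15 | J4 15-19 | J5 19-23 | J1 23-25 | J2 25-30 |
Completion: J1=25  J2=30  J3=15  J4=19  J5=23
Turnaround (C−A): J1=25  J2=30  J3=15  J4=19  J5=23
Turnaround times: J1=25, J2=30, J3=15, J4=19, J5=23
Average turnaround = (25+30+15+19+23) / 5 = 112/5 = 22.40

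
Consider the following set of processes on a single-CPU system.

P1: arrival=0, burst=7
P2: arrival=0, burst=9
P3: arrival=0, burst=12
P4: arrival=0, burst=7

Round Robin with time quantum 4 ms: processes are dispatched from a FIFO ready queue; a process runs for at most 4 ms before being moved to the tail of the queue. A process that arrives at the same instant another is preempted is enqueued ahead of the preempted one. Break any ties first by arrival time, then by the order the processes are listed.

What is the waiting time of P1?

Gantt: | P1 0-4 | P2 4-8 | P3 8-12 | P4 12-16 | P1 16-19 | P2 19-23 | P3 23-27 | P4 27-30 | P2 30-31 | P3 31-35 |
Completion: P1=19  P2=31  P3=35  P4=30
Waiting(P1) = turnaround − burst = 19 − 7 = 12

12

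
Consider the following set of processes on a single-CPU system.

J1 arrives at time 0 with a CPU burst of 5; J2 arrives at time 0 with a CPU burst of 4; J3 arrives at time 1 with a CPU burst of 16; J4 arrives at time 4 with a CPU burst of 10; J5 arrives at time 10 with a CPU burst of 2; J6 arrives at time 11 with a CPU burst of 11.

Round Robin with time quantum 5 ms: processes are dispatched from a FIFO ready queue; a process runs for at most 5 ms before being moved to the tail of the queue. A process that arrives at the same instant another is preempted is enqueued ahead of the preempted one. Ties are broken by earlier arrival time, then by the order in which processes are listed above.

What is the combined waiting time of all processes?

Timeline: | J1 0-5 | J2 5-9 | J3 9-14 | J4 14-19 | J5 19-21 | J6 21-26 | J3 26-31 | J4 31-36 | J6 36-41 | J3 41-46 | J6 46-47 | J3 47-48 |
Completion: J1=5  J2=9  J3=48  J4=36  J5=21  J6=47
Turnaround (C−A): J1=5  J2=9  J3=47  J4=32  J5=11  J6=36
Waiting = turnaround − burst: J1=0, J2=5, J3=31, J4=22, J5=9, J6=25
Total waiting = 0 + 5 + 31 + 22 + 9 + 25 = 92

92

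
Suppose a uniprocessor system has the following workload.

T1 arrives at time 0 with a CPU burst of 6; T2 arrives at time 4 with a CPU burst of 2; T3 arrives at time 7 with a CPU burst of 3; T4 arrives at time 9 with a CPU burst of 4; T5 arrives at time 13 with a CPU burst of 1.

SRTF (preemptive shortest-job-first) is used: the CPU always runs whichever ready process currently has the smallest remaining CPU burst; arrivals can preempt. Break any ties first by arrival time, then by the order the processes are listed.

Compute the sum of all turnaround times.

Gantt: | T1 0-6 | T2 6-8 | T3 8-11 | T4 11-13 | T5 13-14 | T4 14-16 |
Completion: T1=6  T2=8  T3=11  T4=16  T5=14
Turnaround = completion − arrival: T1=6, T2=4, T3=4, T4=7, T5=1
Total turnaround = 6 + 4 + 4 + 7 + 1 = 22

22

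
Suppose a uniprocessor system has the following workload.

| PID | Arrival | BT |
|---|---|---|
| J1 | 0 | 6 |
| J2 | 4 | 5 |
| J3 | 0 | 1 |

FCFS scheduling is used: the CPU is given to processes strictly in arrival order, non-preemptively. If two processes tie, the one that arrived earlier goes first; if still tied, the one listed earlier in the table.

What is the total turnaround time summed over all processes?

21

Schedule: | J1 0-6 | J3 6-7 | J2 7-12 |
Completion: J1=6  J2=12  J3=7
Turnaround = completion − arrival: J1=6, J2=8, J3=7
Total turnaround = 6 + 8 + 7 = 21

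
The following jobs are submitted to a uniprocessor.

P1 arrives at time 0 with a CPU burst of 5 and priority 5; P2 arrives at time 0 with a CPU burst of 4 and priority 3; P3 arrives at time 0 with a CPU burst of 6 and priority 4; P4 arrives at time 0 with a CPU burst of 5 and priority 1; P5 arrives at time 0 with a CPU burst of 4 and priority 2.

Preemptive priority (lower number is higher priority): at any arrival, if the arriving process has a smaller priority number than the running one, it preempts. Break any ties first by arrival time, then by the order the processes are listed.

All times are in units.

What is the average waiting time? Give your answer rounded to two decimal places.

Gantt: | P4 0-5 | P5 5-9 | P2 9-13 | P3 13-19 | P1 19-24 |
Completion: P1=24  P2=13  P3=19  P4=5  P5=9
Waiting times: P1=19, P2=9, P3=13, P4=0, P5=5
Average waiting = (19+9+13+0+5) / 5 = 46/5 = 9.20

9.20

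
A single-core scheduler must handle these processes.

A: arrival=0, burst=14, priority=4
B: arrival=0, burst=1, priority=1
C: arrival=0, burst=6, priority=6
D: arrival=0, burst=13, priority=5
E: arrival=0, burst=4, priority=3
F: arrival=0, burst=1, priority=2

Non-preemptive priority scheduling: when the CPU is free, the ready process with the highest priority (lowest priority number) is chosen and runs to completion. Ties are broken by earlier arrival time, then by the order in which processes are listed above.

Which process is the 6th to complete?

C

Gantt: | B 0-1 | F 1-2 | E 2-6 | A 6-20 | D 20-33 | C 33-39 |
Completion: A=20  B=1  C=39  D=33  E=6  F=2
Turnaround (C−A): A=20  B=1  C=39  D=33  E=6  F=2
Finish order: B → F → E → A → D → C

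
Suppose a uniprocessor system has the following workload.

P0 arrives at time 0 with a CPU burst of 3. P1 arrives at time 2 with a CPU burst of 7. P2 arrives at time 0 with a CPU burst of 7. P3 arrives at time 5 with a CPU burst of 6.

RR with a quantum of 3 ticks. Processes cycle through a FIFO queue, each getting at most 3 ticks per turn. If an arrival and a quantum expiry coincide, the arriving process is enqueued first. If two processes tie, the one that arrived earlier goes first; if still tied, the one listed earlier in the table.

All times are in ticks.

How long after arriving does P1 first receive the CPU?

4

Gantt: | P0 0-3 | P2 3-6 | P1 6-9 | P3 9-12 | P2 12-15 | P1 15-18 | P3 18-21 | P2 21-22 | P1 22-23 |
Completion: P0=3  P1=23  P2=22  P3=21
Response(P1) = first start − arrival = 6 − 2 = 4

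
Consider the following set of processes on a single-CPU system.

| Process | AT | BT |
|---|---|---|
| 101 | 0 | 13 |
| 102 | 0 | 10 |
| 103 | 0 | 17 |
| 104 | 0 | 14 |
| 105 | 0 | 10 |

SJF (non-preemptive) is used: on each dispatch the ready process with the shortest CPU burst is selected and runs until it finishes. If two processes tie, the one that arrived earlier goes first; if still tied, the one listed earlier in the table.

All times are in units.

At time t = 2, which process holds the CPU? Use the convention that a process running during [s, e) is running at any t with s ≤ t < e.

102

Timeline: | 102 0-10 | 105 10-20 | 101 20-33 | 104 33-47 | 103 47-64 |
Completion: 101=33  102=10  103=64  104=47  105=20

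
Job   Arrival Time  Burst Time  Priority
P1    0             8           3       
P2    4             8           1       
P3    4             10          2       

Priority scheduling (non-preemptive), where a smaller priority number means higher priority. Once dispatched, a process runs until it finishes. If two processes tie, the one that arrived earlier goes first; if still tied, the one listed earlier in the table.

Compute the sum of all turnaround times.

Schedule: | P1 0-8 | P2 8-16 | P3 16-26 |
Completion: P1=8  P2=16  P3=26
Turnaround = completion − arrival: P1=8, P2=12, P3=22
Total turnaround = 8 + 12 + 22 = 42

42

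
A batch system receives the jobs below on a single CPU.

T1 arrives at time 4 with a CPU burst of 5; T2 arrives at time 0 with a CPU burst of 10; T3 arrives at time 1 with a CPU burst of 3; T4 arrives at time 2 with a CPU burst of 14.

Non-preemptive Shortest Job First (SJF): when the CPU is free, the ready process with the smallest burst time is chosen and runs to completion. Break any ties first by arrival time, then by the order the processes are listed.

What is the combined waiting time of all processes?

Gantt: | T2 0-10 | T3 10-13 | T1 13-18 | T4 18-32 |
Completion: T1=18  T2=10  T3=13  T4=32
Turnaround (C−A): T1=14  T2=10  T3=12  T4=30
Waiting = turnaround − burst: T1=9, T2=0, T3=9, T4=16
Total waiting = 9 + 0 + 9 + 16 = 34

34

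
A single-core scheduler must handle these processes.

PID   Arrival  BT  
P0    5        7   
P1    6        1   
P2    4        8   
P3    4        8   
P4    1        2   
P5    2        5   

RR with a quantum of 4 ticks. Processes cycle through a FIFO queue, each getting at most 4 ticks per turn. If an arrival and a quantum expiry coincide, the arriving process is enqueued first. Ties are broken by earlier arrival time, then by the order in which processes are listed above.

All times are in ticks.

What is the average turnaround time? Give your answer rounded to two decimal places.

Schedule: | idle 0-1 | P4 1-3 | P5 3-7 | P2 7-11 | P3 11-15 | P0 15-19 | P1 19-20 | P5 20-21 | P2 21-25 | P3 25-29 | P0 29-32 |
Completion: P0=32  P1=20  P2=25  P3=29  P4=3  P5=21
Turnaround (C−A): P0=27  P1=14  P2=21  P3=25  P4=2  P5=19
Turnaround times: P0=27, P1=14, P2=21, P3=25, P4=2, P5=19
Average turnaround = (27+14+21+25+2+19) / 6 = 108/6 = 18.00

18.00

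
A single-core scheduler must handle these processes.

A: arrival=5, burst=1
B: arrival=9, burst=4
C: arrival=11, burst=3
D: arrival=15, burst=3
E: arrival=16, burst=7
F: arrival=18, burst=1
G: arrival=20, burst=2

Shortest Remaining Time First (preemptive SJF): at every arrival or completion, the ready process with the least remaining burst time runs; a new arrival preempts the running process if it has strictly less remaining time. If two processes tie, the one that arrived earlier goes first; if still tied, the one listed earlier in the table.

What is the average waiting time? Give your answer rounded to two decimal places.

1.43

Gantt: | idle 0-5 | A 5-6 | idle 6-9 | B 9-13 | C 13-16 | D 16-19 | F 19-20 | G 20-22 | E 22-29 |
Completion: A=6  B=13  C=16  D=19  E=29  F=20  G=22
Turnaround (C−A): A=1  B=4  C=5  D=4  E=13  F=2  G=2
Waiting times: A=0, B=0, C=2, D=1, E=6, F=1, G=0
Average waiting = (0+0+2+1+6+1+0) / 7 = 10/7 = 1.43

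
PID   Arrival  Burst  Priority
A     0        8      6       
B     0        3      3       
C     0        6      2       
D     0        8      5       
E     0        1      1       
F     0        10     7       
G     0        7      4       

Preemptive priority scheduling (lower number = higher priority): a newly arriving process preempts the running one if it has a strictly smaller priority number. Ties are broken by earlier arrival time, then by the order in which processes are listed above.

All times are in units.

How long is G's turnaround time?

Gantt: | E 0-1 | C 1-7 | B 7-10 | G 10-17 | D 17-25 | A 25-33 | F 33-43 |
Completion: A=33  B=10  C=7  D=25  E=1  F=43  G=17
Turnaround (C−A): A=33  B=10  C=7  D=25  E=1  F=43  G=17
Turnaround(G) = completion − arrival = 17 − 0 = 17

17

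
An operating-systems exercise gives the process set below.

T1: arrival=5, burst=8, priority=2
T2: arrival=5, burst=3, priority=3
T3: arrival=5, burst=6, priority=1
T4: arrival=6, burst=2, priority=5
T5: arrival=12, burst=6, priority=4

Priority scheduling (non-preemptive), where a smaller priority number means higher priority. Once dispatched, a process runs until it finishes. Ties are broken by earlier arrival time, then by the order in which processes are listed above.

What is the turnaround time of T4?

24

Gantt: | idle 0-5 | T3 5-11 | T1 11-19 | T2 19-22 | T5 22-28 | T4 28-30 |
Completion: T1=19  T2=22  T3=11  T4=30  T5=28
Turnaround (C−A): T1=14  T2=17  T3=6  T4=24  T5=16
Turnaround(T4) = completion − arrival = 30 − 6 = 24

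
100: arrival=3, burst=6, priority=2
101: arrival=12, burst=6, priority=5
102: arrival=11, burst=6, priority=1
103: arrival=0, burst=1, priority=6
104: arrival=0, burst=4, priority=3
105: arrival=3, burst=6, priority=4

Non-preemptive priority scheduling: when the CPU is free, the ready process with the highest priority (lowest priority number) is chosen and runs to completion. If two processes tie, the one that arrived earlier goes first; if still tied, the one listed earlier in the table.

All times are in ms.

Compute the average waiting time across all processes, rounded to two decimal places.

8.50

Timeline: | 104 0-4 | 100 4-10 | 105 10-16 | 102 16-22 | 101 22-28 | 103 28-29 |
Completion: 100=10  101=28  102=22  103=29  104=4  105=16
Waiting times: 100=1, 101=10, 102=5, 103=28, 104=0, 105=7
Average waiting = (1+10+5+28+0+7) / 6 = 51/6 = 8.50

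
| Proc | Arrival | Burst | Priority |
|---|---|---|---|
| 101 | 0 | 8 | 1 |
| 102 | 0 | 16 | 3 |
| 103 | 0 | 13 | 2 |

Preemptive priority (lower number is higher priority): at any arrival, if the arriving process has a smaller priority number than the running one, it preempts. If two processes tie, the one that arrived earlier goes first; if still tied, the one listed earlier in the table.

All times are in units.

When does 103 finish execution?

Timeline: | 101 0-8 | 103 8-21 | 102 21-37 |
Completion: 101=8  102=37  103=21
Turnaround (C−A): 101=8  102=37  103=21

21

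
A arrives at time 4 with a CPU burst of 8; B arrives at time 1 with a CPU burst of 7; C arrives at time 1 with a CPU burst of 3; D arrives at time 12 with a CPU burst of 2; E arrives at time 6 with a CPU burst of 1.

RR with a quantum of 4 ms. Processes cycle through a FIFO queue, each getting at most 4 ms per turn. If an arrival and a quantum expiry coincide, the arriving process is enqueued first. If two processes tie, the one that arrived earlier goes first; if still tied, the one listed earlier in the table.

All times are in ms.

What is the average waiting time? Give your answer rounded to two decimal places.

6.80

Timeline: | idle 0-1 | B 1-5 | C 5-8 | A 8-12 | B 12-15 | E 15-16 | D 16-18 | A 18-22 |
Completion: A=22  B=15  C=8  D=18  E=16
Waiting times: A=10, B=7, C=4, D=4, E=9
Average waiting = (10+7+4+4+9) / 5 = 34/5 = 6.80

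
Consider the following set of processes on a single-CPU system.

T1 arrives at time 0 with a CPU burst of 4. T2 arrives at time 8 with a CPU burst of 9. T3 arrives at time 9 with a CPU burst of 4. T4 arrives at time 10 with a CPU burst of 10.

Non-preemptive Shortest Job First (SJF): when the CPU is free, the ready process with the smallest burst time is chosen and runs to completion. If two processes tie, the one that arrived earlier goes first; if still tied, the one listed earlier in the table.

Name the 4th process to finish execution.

T4

Gantt: | T1 0-4 | idle 4-8 | T2 8-17 | T3 17-21 | T4 21-31 |
Completion: T1=4  T2=17  T3=21  T4=31
Finish order: T1 → T2 → T3 → T4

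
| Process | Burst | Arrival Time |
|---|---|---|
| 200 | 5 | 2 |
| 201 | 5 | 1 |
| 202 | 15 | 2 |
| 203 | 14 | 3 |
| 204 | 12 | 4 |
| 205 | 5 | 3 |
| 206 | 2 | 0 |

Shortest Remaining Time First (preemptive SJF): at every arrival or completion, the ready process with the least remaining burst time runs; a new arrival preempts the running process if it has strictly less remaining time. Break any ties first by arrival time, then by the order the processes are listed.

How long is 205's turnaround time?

Gantt: | 206 0-2 | 201 2-7 | 200 7-12 | 205 12-17 | 204 17-29 | 203 29-43 | 202 43-58 |
Completion: 200=12  201=7  202=58  203=43  204=29  205=17  206=2
Turnaround (C−A): 200=10  201=6  202=56  203=40  204=25  205=14  206=2
Turnaround(205) = completion − arrival = 17 − 3 = 14

14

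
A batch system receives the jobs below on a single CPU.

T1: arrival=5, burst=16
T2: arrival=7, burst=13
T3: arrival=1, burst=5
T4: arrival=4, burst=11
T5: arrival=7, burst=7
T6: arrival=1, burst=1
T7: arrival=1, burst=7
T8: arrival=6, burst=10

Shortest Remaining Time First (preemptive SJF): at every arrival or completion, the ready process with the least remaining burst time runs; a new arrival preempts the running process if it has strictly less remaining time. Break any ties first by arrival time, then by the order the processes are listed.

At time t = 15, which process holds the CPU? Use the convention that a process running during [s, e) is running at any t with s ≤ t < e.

T5

Gantt: | idle 0-1 | T6 1-2 | T3 2-7 | T7 7-14 | T5 14-21 | T8 21-31 | T4 31-42 | T2 42-55 | T1 55-71 |
Completion: T1=71  T2=55  T3=7  T4=42  T5=21  T6=2  T7=14  T8=31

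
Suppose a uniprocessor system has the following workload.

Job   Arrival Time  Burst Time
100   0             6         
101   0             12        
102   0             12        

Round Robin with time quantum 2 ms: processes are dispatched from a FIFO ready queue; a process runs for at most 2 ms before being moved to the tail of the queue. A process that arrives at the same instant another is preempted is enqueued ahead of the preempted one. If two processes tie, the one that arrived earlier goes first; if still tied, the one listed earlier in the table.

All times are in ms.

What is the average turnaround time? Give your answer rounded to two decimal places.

Gantt: | 100 0-2 | 101 2-4 | 102 4-6 | 100 6-8 | 101 8-10 | 102 10-12 | 100 12-14 | 101 14-16 | 102 16-18 | 101 18-20 | 102 20-22 | 101 22-24 | 102 24-26 | 101 26-28 | 102 28-30 |
Completion: 100=14  101=28  102=30
Turnaround times: 100=14, 101=28, 102=30
Average turnaround = (14+28+30) / 3 = 72/3 = 24.00

24.00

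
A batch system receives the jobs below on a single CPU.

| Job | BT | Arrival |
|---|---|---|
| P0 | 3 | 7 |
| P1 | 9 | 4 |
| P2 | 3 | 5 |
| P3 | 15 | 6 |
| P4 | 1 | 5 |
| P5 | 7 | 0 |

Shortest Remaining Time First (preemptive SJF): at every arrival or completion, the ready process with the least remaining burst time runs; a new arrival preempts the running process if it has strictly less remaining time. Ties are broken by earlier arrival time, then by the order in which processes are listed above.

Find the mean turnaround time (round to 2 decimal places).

12.17

Gantt: | P5 0-5 | P4 5-6 | P5 6-8 | P2 8-11 | P0 11-14 | P1 14-23 | P3 23-38 |
Completion: P0=14  P1=23  P2=11  P3=38  P4=6  P5=8
Turnaround (C−A): P0=7  P1=19  P2=6  P3=32  P4=1  P5=8
Turnaround times: P0=7, P1=19, P2=6, P3=32, P4=1, P5=8
Average turnaround = (7+19+6+32+1+8) / 6 = 73/6 = 12.17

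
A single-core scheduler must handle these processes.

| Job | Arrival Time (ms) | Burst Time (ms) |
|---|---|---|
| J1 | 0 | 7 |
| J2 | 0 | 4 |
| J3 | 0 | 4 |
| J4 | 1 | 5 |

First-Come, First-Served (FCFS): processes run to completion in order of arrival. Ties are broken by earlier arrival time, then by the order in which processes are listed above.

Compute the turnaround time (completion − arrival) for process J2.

11

Gantt: | J1 0-7 | J2 7-11 | J3 11-15 | J4 15-20 |
Completion: J1=7  J2=11  J3=15  J4=20
Turnaround (C−A): J1=7  J2=11  J3=15  J4=19
Turnaround(J2) = completion − arrival = 11 − 0 = 11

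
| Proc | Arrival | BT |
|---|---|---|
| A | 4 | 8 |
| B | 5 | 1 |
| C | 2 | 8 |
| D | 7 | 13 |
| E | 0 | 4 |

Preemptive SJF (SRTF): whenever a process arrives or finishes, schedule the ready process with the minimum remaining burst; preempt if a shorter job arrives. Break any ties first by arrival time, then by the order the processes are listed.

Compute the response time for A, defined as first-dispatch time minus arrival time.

Gantt: | E 0-4 | C 4-5 | B 5-6 | C 6-13 | A 13-21 | D 21-34 |
Completion: A=21  B=6  C=13  D=34  E=4
Turnaround (C−A): A=17  B=1  C=11  D=27  E=4
Response(A) = first start − arrival = 13 − 4 = 9

9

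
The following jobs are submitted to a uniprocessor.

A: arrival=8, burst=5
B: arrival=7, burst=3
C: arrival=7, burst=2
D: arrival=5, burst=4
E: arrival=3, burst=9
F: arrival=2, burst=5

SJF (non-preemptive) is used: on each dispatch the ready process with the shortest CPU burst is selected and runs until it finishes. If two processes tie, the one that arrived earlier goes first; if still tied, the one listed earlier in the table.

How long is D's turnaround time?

Schedule: | idle 0-2 | F 2-7 | C 7-9 | B 9-12 | D 12-16 | A 16-21 | E 21-30 |
Completion: A=21  B=12  C=9  D=16  E=30  F=7
Turnaround (C−A): A=13  B=5  C=2  D=11  E=27  F=5
Turnaround(D) = completion − arrival = 16 − 5 = 11

11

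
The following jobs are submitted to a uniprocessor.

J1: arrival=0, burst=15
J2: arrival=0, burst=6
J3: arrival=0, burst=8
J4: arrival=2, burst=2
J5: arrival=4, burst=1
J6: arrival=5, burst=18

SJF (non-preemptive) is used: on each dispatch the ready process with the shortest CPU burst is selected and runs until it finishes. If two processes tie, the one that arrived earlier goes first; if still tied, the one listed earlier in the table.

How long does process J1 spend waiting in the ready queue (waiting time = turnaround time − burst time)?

Schedule: | J2 0-6 | J5 6-7 | J4 7-9 | J3 9-17 | J1 17-32 | J6 32-50 |
Completion: J1=32  J2=6  J3=17  J4=9  J5=7  J6=50
Turnaround (C−A): J1=32  J2=6  J3=17  J4=7  J5=3  J6=45
Waiting(J1) = turnaround − burst = 32 − 15 = 17

17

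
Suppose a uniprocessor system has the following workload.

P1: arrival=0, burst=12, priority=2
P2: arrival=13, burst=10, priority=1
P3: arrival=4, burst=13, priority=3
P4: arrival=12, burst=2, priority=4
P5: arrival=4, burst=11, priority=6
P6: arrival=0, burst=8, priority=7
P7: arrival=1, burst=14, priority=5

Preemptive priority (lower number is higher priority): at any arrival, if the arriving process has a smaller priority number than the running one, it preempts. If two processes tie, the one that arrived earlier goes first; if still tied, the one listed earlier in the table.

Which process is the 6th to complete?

Timeline: | P1 0-12 | P3 12-13 | P2 13-23 | P3 23-35 | P4 35-37 | P7 37-51 | P5 51-62 | P6 62-70 |
Completion: P1=12  P2=23  P3=35  P4=37  P5=62  P6=70  P7=51
Turnaround (C−A): P1=12  P2=10  P3=31  P4=25  P5=58  P6=70  P7=50
Finish order: P1 → P2 → P3 → P4 → P7 → P5 → P6

P5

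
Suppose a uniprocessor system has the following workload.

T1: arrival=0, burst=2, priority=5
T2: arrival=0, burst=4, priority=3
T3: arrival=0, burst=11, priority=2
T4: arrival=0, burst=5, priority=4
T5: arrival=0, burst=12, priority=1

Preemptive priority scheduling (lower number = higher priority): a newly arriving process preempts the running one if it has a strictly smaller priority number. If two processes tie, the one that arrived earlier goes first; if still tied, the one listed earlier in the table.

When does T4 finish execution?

32

Gantt: | T5 0-12 | T3 12-23 | T2 23-27 | T4 27-32 | T1 32-34 |
Completion: T1=34  T2=27  T3=23  T4=32  T5=12
Turnaround (C−A): T1=34  T2=27  T3=23  T4=32  T5=12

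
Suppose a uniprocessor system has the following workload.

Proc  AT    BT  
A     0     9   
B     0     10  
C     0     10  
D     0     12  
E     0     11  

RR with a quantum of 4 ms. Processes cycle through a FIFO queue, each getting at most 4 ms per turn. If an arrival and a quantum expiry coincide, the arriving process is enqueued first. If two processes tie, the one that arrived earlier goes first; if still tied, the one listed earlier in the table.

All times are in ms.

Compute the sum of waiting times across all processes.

Schedule: | A 0-4 | B 4-8 | C 8-12 | D 12-16 | E 16-20 | A 20-24 | B 24-28 | C 28-32 | D 32-36 | E 36-40 | A 40-41 | B 41-43 | C 43-45 | D 45-49 | E 49-52 |
Completion: A=41  B=43  C=45  D=49  E=52
Waiting = turnaround − burst: A=32, B=33, C=35, D=37, E=41
Total waiting = 32 + 33 + 35 + 37 + 41 = 178

178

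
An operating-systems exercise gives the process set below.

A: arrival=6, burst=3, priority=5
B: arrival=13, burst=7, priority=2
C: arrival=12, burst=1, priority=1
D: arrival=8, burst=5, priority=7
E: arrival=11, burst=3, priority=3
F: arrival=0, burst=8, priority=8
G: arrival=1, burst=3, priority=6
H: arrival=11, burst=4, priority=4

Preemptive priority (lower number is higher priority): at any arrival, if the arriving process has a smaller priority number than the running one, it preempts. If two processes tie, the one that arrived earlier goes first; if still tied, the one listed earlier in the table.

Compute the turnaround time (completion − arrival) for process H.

15

Gantt: | F 0-1 | G 1-4 | F 4-6 | A 6-9 | D 9-11 | E 11-12 | C 12-13 | B 13-20 | E 20-22 | H 22-26 | D 26-29 | F 29-34 |
Completion: A=9  B=20  C=13  D=29  E=22  F=34  G=4  H=26
Turnaround (C−A): A=3  B=7  C=1  D=21  E=11  F=34  G=3  H=15
Turnaround(H) = completion − arrival = 26 − 11 = 15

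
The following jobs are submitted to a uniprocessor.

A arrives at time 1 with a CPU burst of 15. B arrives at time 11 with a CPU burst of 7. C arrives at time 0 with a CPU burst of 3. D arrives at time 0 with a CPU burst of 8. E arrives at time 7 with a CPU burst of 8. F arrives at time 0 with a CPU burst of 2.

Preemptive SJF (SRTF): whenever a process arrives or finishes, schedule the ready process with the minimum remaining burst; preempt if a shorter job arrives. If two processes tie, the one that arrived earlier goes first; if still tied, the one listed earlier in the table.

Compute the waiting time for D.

5

Timeline: | F 0-2 | C 2-5 | D 5-13 | B 13-20 | E 20-28 | A 28-43 |
Completion: A=43  B=20  C=5  D=13  E=28  F=2
Turnaround (C−A): A=42  B=9  C=5  D=13  E=21  F=2
Waiting(D) = turnaround − burst = 13 − 8 = 5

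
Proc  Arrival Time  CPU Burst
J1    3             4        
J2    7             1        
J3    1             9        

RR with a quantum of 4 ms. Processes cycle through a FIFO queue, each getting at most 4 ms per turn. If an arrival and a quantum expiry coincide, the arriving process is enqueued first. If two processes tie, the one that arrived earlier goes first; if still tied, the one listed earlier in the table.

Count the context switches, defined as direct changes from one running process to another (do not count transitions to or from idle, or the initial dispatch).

Gantt: | idle 0-1 | J3 1-5 | J1 5-9 | J3 9-13 | J2 13-14 | J3 14-15 |
Completion: J1=9  J2=14  J3=15
Turnaround (C−A): J1=6  J2=7  J3=14

4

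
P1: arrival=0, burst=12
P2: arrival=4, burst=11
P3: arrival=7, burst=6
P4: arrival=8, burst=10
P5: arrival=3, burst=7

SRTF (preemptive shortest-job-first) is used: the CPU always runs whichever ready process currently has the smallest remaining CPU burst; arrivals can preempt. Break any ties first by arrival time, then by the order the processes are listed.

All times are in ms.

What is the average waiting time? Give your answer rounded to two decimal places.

Schedule: | P1 0-3 | P5 3-10 | P3 10-16 | P1 16-25 | P4 25-35 | P2 35-46 |
Completion: P1=25  P2=46  P3=16  P4=35  P5=10
Turnaround (C−A): P1=25  P2=42  P3=9  P4=27  P5=7
Waiting times: P1=13, P2=31, P3=3, P4=17, P5=0
Average waiting = (13+31+3+17+0) / 5 = 64/5 = 12.80

12.80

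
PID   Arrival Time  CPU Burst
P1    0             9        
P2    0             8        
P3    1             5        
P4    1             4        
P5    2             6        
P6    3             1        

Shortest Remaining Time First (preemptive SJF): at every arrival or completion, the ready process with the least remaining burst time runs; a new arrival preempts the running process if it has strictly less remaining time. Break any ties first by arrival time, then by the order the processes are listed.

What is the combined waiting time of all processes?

55

Timeline: | P2 0-1 | P4 1-3 | P6 3-4 | P4 4-6 | P3 6-11 | P5 11-17 | P2 17-24 | P1 24-33 |
Completion: P1=33  P2=24  P3=11  P4=6  P5=17  P6=4
Turnaround (C−A): P1=33  P2=24  P3=10  P4=5  P5=15  P6=1
Waiting = turnaround − burst: P1=24, P2=16, P3=5, P4=1, P5=9, P6=0
Total waiting = 24 + 16 + 5 + 1 + 9 + 0 = 55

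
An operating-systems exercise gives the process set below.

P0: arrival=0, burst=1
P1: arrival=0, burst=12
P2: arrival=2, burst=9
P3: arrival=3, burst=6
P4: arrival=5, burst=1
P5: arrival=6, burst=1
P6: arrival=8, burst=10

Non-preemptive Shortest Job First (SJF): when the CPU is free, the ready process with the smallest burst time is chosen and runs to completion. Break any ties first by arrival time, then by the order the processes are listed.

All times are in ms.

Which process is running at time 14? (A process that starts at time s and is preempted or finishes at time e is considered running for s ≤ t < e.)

P5

Schedule: | P0 0-1 | P1 1-13 | P4 13-14 | P5 14-15 | P3 15-21 | P2 21-30 | P6 30-40 |
Completion: P0=1  P1=13  P2=30  P3=21  P4=14  P5=15  P6=40
Turnaround (C−A): P0=1  P1=13  P2=28  P3=18  P4=9  P5=9  P6=32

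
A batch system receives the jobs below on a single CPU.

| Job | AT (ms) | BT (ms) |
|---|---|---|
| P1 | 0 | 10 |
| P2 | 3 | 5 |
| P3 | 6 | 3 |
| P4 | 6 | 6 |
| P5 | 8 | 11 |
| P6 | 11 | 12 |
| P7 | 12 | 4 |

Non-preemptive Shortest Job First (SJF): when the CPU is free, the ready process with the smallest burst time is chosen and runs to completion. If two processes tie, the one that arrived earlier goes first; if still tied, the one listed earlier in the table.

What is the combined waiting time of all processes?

83

Schedule: | P1 0-10 | P3 10-13 | P7 13-17 | P2 17-22 | P4 22-28 | P5 28-39 | P6 39-51 |
Completion: P1=10  P2=22  P3=13  P4=28  P5=39  P6=51  P7=17
Waiting = turnaround − burst: P1=0, P2=14, P3=4, P4=16, P5=20, P6=28, P7=1
Total waiting = 0 + 14 + 4 + 16 + 20 + 28 + 1 = 83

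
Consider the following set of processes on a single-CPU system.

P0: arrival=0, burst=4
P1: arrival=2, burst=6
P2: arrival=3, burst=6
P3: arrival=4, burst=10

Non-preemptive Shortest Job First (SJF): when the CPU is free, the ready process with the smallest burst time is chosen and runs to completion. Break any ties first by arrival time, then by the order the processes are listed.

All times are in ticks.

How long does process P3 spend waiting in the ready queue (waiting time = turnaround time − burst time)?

12

Schedule: | P0 0-4 | P1 4-10 | P2 10-16 | P3 16-26 |
Completion: P0=4  P1=10  P2=16  P3=26
Turnaround (C−A): P0=4  P1=8  P2=13  P3=22
Waiting(P3) = turnaround − burst = 22 − 10 = 12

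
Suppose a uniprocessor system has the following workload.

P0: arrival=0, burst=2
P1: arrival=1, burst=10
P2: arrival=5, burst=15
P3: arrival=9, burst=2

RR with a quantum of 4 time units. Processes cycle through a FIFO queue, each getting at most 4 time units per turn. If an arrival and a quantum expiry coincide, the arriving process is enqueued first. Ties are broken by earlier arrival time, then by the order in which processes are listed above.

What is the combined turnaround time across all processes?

54

Gantt: | P0 0-2 | P1 2-6 | P2 6-10 | P1 10-14 | P3 14-16 | P2 16-20 | P1 20-22 | P2 22-29 |
Completion: P0=2  P1=22  P2=29  P3=16
Turnaround = completion − arrival: P0=2, P1=21, P2=24, P3=7
Total turnaround = 2 + 21 + 24 + 7 = 54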